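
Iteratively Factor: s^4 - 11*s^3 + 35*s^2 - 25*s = (s)*(s^3 - 11*s^2 + 35*s - 25) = s*(s - 5)*(s^2 - 6*s + 5) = s*(s - 5)^2*(s - 1)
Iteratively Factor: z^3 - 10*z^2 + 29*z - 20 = (z - 1)*(z^2 - 9*z + 20) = (z - 4)*(z - 1)*(z - 5)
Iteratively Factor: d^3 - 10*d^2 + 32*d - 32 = (d - 2)*(d^2 - 8*d + 16) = (d - 4)*(d - 2)*(d - 4)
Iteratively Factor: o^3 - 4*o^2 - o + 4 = (o - 4)*(o^2 - 1) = (o - 4)*(o - 1)*(o + 1)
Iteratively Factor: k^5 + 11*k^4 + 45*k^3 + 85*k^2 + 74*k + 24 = (k + 1)*(k^4 + 10*k^3 + 35*k^2 + 50*k + 24) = (k + 1)^2*(k^3 + 9*k^2 + 26*k + 24) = (k + 1)^2*(k + 2)*(k^2 + 7*k + 12) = (k + 1)^2*(k + 2)*(k + 3)*(k + 4)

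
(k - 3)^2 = k^2 - 6*k + 9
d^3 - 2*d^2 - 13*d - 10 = (d - 5)*(d + 1)*(d + 2)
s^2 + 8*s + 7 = (s + 1)*(s + 7)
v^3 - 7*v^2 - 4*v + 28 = (v - 7)*(v - 2)*(v + 2)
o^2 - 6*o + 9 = (o - 3)^2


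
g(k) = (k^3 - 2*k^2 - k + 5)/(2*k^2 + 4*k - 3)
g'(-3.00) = -20.22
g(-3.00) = -12.33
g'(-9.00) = 0.41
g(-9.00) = -7.13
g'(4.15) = 0.37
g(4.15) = 0.79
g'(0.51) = -122.97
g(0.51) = -9.33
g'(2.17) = 0.09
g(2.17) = 0.24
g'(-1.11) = -1.39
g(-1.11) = -0.46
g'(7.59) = 0.45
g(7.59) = 2.24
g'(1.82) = -0.09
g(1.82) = 0.24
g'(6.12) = 0.43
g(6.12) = 1.59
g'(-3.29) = -6.76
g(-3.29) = -8.92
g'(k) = (-4*k - 4)*(k^3 - 2*k^2 - k + 5)/(2*k^2 + 4*k - 3)^2 + (3*k^2 - 4*k - 1)/(2*k^2 + 4*k - 3) = (2*k^4 + 8*k^3 - 15*k^2 - 8*k - 17)/(4*k^4 + 16*k^3 + 4*k^2 - 24*k + 9)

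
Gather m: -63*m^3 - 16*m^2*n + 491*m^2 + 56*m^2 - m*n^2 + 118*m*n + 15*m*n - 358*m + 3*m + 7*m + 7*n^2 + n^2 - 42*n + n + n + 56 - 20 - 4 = -63*m^3 + m^2*(547 - 16*n) + m*(-n^2 + 133*n - 348) + 8*n^2 - 40*n + 32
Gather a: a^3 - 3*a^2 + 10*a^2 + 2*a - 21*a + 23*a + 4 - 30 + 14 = a^3 + 7*a^2 + 4*a - 12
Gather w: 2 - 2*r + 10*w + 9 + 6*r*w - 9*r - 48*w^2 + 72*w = -11*r - 48*w^2 + w*(6*r + 82) + 11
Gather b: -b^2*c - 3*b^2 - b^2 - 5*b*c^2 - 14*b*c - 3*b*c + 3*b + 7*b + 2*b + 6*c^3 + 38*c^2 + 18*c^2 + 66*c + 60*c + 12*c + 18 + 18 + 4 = b^2*(-c - 4) + b*(-5*c^2 - 17*c + 12) + 6*c^3 + 56*c^2 + 138*c + 40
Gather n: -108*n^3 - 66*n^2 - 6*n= -108*n^3 - 66*n^2 - 6*n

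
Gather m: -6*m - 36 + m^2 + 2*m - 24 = m^2 - 4*m - 60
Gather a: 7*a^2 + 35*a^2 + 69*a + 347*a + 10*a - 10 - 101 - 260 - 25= 42*a^2 + 426*a - 396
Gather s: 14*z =14*z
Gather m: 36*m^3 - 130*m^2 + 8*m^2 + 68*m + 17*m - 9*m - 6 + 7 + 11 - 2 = 36*m^3 - 122*m^2 + 76*m + 10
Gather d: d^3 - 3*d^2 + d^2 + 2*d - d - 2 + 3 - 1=d^3 - 2*d^2 + d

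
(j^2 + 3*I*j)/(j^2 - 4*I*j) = (j + 3*I)/(j - 4*I)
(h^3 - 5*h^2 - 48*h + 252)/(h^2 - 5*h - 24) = (-h^3 + 5*h^2 + 48*h - 252)/(-h^2 + 5*h + 24)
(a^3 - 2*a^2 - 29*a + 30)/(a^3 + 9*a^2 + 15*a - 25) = (a - 6)/(a + 5)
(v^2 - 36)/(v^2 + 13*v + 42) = (v - 6)/(v + 7)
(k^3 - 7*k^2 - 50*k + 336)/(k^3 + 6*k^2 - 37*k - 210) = (k - 8)/(k + 5)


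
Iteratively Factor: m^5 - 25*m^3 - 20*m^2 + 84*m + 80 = (m + 1)*(m^4 - m^3 - 24*m^2 + 4*m + 80) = (m + 1)*(m + 4)*(m^3 - 5*m^2 - 4*m + 20) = (m - 2)*(m + 1)*(m + 4)*(m^2 - 3*m - 10) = (m - 2)*(m + 1)*(m + 2)*(m + 4)*(m - 5)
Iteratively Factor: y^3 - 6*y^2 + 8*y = (y)*(y^2 - 6*y + 8) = y*(y - 4)*(y - 2)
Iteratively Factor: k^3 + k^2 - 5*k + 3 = (k - 1)*(k^2 + 2*k - 3) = (k - 1)^2*(k + 3)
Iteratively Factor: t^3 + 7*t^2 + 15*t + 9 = (t + 3)*(t^2 + 4*t + 3) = (t + 1)*(t + 3)*(t + 3)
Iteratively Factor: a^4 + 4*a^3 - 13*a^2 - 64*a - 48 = (a + 1)*(a^3 + 3*a^2 - 16*a - 48) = (a + 1)*(a + 3)*(a^2 - 16) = (a + 1)*(a + 3)*(a + 4)*(a - 4)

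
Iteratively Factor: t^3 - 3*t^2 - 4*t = (t)*(t^2 - 3*t - 4) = t*(t + 1)*(t - 4)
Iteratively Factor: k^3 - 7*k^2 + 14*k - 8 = (k - 4)*(k^2 - 3*k + 2) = (k - 4)*(k - 1)*(k - 2)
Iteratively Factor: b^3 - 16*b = (b - 4)*(b^2 + 4*b) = b*(b - 4)*(b + 4)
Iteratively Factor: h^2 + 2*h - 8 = (h + 4)*(h - 2)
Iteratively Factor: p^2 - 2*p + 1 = (p - 1)*(p - 1)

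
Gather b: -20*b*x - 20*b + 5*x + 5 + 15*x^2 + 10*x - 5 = b*(-20*x - 20) + 15*x^2 + 15*x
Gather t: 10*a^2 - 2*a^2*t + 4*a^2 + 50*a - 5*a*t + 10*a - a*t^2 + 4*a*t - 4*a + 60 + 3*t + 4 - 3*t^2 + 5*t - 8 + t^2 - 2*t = 14*a^2 + 56*a + t^2*(-a - 2) + t*(-2*a^2 - a + 6) + 56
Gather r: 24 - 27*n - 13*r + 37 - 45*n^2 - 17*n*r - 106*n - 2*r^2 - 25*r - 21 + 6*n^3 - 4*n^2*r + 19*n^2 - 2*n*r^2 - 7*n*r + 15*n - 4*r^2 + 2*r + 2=6*n^3 - 26*n^2 - 118*n + r^2*(-2*n - 6) + r*(-4*n^2 - 24*n - 36) + 42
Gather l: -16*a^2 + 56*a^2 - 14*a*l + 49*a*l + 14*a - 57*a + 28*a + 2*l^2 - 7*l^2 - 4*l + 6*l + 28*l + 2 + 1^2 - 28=40*a^2 - 15*a - 5*l^2 + l*(35*a + 30) - 25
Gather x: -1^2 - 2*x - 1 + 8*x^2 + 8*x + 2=8*x^2 + 6*x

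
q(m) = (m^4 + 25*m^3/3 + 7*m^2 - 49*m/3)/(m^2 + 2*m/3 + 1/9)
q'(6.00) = 20.08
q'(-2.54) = 7.46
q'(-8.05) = -8.10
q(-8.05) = 7.34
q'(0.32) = 8.84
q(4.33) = 50.06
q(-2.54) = -1.70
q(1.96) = 13.76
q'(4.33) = 17.05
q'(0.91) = 15.20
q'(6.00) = 20.08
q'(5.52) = 19.18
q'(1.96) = 14.10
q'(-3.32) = 3.53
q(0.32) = -9.90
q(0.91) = -1.36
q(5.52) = 71.60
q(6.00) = 81.02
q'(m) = (-2*m - 2/3)*(m^4 + 25*m^3/3 + 7*m^2 - 49*m/3)/(m^2 + 2*m/3 + 1/9)^2 + (4*m^3 + 25*m^2 + 14*m - 49/3)/(m^2 + 2*m/3 + 1/9)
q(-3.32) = -5.84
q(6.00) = 81.02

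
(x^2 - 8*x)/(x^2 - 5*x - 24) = x/(x + 3)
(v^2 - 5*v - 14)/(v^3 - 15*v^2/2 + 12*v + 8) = 2*(v^2 - 5*v - 14)/(2*v^3 - 15*v^2 + 24*v + 16)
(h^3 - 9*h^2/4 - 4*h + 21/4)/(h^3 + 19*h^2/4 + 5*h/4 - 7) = (h - 3)/(h + 4)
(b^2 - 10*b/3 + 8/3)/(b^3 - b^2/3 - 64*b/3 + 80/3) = (b - 2)/(b^2 + b - 20)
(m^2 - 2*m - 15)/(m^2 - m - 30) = (-m^2 + 2*m + 15)/(-m^2 + m + 30)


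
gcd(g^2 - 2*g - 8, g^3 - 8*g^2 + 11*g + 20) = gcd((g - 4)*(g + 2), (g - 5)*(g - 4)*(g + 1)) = g - 4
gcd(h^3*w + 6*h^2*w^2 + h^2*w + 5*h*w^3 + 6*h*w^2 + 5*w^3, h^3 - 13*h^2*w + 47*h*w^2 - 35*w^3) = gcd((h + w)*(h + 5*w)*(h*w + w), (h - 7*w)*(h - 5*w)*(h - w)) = 1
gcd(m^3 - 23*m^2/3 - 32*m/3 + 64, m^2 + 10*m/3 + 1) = m + 3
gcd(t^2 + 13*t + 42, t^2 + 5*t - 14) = t + 7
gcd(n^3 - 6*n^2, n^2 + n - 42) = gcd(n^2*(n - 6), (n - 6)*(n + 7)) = n - 6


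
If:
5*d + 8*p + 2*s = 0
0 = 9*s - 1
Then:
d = -8*p/5 - 2/45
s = 1/9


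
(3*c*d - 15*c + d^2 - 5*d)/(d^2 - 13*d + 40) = (3*c + d)/(d - 8)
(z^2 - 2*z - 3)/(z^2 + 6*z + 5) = (z - 3)/(z + 5)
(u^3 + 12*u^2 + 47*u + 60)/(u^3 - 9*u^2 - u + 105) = (u^2 + 9*u + 20)/(u^2 - 12*u + 35)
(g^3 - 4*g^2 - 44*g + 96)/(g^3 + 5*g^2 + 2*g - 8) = (g^3 - 4*g^2 - 44*g + 96)/(g^3 + 5*g^2 + 2*g - 8)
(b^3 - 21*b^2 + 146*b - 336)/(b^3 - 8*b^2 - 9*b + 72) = (b^2 - 13*b + 42)/(b^2 - 9)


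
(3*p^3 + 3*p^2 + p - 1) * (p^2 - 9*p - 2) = 3*p^5 - 24*p^4 - 32*p^3 - 16*p^2 + 7*p + 2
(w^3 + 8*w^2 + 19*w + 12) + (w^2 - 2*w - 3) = w^3 + 9*w^2 + 17*w + 9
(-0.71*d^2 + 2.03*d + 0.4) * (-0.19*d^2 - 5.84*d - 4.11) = 0.1349*d^4 + 3.7607*d^3 - 9.0131*d^2 - 10.6793*d - 1.644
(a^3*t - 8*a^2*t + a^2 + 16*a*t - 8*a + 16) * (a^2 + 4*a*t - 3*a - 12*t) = a^5*t + 4*a^4*t^2 - 11*a^4*t + a^4 - 44*a^3*t^2 + 44*a^3*t - 11*a^3 + 160*a^2*t^2 - 92*a^2*t + 40*a^2 - 192*a*t^2 + 160*a*t - 48*a - 192*t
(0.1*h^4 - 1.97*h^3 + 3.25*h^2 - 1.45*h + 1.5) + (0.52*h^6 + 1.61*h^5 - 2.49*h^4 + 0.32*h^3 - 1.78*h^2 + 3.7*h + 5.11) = 0.52*h^6 + 1.61*h^5 - 2.39*h^4 - 1.65*h^3 + 1.47*h^2 + 2.25*h + 6.61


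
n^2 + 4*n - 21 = (n - 3)*(n + 7)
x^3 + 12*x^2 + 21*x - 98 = (x - 2)*(x + 7)^2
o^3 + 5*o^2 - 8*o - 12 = (o - 2)*(o + 1)*(o + 6)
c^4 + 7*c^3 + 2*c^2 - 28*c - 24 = (c - 2)*(c + 1)*(c + 2)*(c + 6)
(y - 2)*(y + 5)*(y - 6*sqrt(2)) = y^3 - 6*sqrt(2)*y^2 + 3*y^2 - 18*sqrt(2)*y - 10*y + 60*sqrt(2)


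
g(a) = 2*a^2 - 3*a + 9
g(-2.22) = 25.52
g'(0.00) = -3.00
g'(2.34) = 6.36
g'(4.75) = 16.00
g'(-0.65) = -5.60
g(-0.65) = 11.80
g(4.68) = 38.76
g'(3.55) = 11.20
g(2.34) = 12.93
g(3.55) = 23.56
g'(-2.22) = -11.88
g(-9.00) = 198.00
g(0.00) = 9.00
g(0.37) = 8.16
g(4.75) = 39.88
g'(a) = 4*a - 3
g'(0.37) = -1.52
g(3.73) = 25.64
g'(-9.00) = -39.00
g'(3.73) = 11.92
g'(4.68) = 15.72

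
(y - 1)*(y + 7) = y^2 + 6*y - 7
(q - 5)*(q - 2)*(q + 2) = q^3 - 5*q^2 - 4*q + 20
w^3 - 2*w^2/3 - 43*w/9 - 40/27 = (w - 8/3)*(w + 1/3)*(w + 5/3)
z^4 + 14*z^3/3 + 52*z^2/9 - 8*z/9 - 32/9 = (z - 2/3)*(z + 4/3)*(z + 2)^2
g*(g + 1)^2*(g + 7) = g^4 + 9*g^3 + 15*g^2 + 7*g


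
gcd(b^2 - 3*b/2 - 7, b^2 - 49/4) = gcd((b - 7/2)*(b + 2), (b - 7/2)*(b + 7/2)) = b - 7/2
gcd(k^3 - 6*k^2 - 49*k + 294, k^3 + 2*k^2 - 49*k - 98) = k^2 - 49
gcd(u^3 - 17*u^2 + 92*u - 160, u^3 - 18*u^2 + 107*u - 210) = u - 5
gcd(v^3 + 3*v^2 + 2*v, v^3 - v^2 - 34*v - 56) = v + 2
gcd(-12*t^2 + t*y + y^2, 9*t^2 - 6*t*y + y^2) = -3*t + y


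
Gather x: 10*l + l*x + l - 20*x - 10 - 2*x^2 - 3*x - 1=11*l - 2*x^2 + x*(l - 23) - 11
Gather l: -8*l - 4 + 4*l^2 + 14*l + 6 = 4*l^2 + 6*l + 2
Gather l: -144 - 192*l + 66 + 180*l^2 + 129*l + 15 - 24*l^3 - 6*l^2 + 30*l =-24*l^3 + 174*l^2 - 33*l - 63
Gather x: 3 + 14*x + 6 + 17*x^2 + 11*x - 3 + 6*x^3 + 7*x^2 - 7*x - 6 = 6*x^3 + 24*x^2 + 18*x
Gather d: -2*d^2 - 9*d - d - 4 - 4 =-2*d^2 - 10*d - 8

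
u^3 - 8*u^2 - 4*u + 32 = (u - 8)*(u - 2)*(u + 2)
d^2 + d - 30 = (d - 5)*(d + 6)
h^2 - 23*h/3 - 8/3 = (h - 8)*(h + 1/3)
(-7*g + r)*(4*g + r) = -28*g^2 - 3*g*r + r^2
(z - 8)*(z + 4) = z^2 - 4*z - 32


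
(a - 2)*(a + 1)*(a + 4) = a^3 + 3*a^2 - 6*a - 8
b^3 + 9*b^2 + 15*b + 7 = (b + 1)^2*(b + 7)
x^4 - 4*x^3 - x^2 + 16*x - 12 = (x - 3)*(x - 2)*(x - 1)*(x + 2)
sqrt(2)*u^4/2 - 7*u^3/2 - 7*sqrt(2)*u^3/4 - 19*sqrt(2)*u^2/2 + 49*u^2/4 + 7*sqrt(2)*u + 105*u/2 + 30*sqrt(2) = (u - 6)*(u + 5/2)*(u - 4*sqrt(2))*(sqrt(2)*u/2 + 1/2)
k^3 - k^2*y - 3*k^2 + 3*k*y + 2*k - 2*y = (k - 2)*(k - 1)*(k - y)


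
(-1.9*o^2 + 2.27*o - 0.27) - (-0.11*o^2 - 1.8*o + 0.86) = -1.79*o^2 + 4.07*o - 1.13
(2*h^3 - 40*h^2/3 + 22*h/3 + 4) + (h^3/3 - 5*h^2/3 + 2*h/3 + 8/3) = 7*h^3/3 - 15*h^2 + 8*h + 20/3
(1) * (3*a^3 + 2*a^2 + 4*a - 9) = 3*a^3 + 2*a^2 + 4*a - 9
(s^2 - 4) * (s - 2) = s^3 - 2*s^2 - 4*s + 8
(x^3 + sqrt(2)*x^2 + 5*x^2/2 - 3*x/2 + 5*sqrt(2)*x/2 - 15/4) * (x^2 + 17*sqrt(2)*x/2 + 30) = x^5 + 5*x^4/2 + 19*sqrt(2)*x^4/2 + 95*sqrt(2)*x^3/4 + 91*x^3/2 + 69*sqrt(2)*x^2/4 + 455*x^2/4 - 45*x + 345*sqrt(2)*x/8 - 225/2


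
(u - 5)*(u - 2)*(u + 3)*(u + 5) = u^4 + u^3 - 31*u^2 - 25*u + 150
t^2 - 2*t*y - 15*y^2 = (t - 5*y)*(t + 3*y)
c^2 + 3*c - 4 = (c - 1)*(c + 4)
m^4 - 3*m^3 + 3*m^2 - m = m*(m - 1)^3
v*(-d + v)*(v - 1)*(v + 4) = -d*v^3 - 3*d*v^2 + 4*d*v + v^4 + 3*v^3 - 4*v^2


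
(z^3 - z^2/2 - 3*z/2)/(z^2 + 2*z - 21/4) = 2*z*(z + 1)/(2*z + 7)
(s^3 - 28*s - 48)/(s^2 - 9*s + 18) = (s^2 + 6*s + 8)/(s - 3)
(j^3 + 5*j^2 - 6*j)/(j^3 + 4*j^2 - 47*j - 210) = j*(j - 1)/(j^2 - 2*j - 35)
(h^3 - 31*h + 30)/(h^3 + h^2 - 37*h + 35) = (h + 6)/(h + 7)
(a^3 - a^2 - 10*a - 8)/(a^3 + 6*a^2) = (a^3 - a^2 - 10*a - 8)/(a^2*(a + 6))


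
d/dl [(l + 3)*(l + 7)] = 2*l + 10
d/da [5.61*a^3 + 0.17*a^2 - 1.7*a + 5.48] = 16.83*a^2 + 0.34*a - 1.7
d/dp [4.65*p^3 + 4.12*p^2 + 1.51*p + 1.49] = 13.95*p^2 + 8.24*p + 1.51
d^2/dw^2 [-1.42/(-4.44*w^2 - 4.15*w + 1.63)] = (-55.986624*w^2 - 52.32984*w + 1.42*(8.88*w + 4.15)*(17.76*w + 8.3) + 20.553648)/(4.44*w^2 + 4.15*w - 1.63)^3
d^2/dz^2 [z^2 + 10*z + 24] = 2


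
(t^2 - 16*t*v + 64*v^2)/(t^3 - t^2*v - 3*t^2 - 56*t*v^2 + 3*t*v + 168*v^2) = (t - 8*v)/(t^2 + 7*t*v - 3*t - 21*v)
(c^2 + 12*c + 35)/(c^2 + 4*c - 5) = (c + 7)/(c - 1)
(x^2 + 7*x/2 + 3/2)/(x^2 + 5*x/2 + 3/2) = (2*x^2 + 7*x + 3)/(2*x^2 + 5*x + 3)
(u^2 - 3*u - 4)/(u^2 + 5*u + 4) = (u - 4)/(u + 4)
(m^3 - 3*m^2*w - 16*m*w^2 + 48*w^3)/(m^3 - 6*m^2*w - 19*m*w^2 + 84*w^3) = (-m + 4*w)/(-m + 7*w)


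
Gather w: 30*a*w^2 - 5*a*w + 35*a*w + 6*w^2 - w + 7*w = w^2*(30*a + 6) + w*(30*a + 6)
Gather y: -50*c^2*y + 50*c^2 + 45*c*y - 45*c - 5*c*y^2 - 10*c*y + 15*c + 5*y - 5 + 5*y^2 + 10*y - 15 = 50*c^2 - 30*c + y^2*(5 - 5*c) + y*(-50*c^2 + 35*c + 15) - 20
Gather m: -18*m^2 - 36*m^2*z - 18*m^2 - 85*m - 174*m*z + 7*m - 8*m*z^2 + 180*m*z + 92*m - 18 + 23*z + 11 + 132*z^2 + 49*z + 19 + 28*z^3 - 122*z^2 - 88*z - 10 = m^2*(-36*z - 36) + m*(-8*z^2 + 6*z + 14) + 28*z^3 + 10*z^2 - 16*z + 2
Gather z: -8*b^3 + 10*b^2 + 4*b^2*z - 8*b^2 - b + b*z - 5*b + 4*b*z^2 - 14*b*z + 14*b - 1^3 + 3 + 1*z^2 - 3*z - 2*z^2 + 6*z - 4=-8*b^3 + 2*b^2 + 8*b + z^2*(4*b - 1) + z*(4*b^2 - 13*b + 3) - 2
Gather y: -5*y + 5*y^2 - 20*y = 5*y^2 - 25*y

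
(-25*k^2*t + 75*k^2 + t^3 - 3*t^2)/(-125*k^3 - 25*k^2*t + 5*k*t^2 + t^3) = (t - 3)/(5*k + t)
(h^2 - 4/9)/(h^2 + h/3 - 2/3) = (h + 2/3)/(h + 1)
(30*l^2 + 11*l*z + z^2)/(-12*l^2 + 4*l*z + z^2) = (5*l + z)/(-2*l + z)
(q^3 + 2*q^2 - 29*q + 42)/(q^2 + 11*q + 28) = (q^2 - 5*q + 6)/(q + 4)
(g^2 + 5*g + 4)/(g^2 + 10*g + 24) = (g + 1)/(g + 6)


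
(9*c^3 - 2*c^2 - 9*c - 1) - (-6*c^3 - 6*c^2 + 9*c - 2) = 15*c^3 + 4*c^2 - 18*c + 1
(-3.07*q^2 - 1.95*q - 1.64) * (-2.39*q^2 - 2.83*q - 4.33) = 7.3373*q^4 + 13.3486*q^3 + 22.7312*q^2 + 13.0847*q + 7.1012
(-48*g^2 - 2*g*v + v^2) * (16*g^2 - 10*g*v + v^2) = -768*g^4 + 448*g^3*v - 12*g^2*v^2 - 12*g*v^3 + v^4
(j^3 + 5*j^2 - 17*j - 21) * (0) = 0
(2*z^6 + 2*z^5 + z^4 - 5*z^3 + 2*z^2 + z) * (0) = 0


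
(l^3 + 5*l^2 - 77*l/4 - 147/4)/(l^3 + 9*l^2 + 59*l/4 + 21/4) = (2*l - 7)/(2*l + 1)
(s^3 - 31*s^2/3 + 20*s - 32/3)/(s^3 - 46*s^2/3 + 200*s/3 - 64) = (s - 1)/(s - 6)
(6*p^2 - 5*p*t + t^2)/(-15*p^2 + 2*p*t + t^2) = (-2*p + t)/(5*p + t)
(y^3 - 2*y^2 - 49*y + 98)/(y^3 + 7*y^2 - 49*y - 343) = (y - 2)/(y + 7)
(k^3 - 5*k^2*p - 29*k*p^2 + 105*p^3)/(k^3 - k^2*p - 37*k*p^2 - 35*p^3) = (k - 3*p)/(k + p)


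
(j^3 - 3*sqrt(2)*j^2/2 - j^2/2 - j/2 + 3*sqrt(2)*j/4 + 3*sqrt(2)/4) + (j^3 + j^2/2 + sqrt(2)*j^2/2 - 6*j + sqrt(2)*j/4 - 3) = 2*j^3 - sqrt(2)*j^2 - 13*j/2 + sqrt(2)*j - 3 + 3*sqrt(2)/4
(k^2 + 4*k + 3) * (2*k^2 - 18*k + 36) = 2*k^4 - 10*k^3 - 30*k^2 + 90*k + 108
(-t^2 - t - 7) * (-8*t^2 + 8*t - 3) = 8*t^4 + 51*t^2 - 53*t + 21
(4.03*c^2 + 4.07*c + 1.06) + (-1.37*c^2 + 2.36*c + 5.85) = 2.66*c^2 + 6.43*c + 6.91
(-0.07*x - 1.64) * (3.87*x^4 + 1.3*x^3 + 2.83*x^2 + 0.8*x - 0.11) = -0.2709*x^5 - 6.4378*x^4 - 2.3301*x^3 - 4.6972*x^2 - 1.3043*x + 0.1804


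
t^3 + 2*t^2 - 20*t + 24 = (t - 2)^2*(t + 6)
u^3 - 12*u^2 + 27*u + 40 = (u - 8)*(u - 5)*(u + 1)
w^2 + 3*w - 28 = (w - 4)*(w + 7)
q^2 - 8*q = q*(q - 8)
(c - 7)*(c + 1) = c^2 - 6*c - 7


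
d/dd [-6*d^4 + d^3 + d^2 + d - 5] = -24*d^3 + 3*d^2 + 2*d + 1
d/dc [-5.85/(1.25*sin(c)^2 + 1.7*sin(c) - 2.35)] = (14.625*sin(c) + 9.945)*cos(c)/(1.25*sin(c)^2 + 1.7*sin(c) - 2.35)^2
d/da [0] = 0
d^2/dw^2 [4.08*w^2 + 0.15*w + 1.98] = 8.16000000000000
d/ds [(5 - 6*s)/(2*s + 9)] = -64/(2*s + 9)^2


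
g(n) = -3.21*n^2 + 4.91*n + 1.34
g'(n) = 4.91 - 6.42*n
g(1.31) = 2.26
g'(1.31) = -3.50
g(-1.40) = -11.83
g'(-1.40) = 13.90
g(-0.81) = -4.74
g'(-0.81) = 10.11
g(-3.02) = -42.76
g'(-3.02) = 24.30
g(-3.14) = -45.73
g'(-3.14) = 25.07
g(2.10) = -2.51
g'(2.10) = -8.57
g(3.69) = -24.25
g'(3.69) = -18.78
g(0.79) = 3.22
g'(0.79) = -0.16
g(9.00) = -214.48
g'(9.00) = -52.87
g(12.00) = -401.98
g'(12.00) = -72.13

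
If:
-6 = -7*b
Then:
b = 6/7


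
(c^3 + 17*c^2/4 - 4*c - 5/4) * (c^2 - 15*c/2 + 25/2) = c^5 - 13*c^4/4 - 187*c^3/8 + 655*c^2/8 - 325*c/8 - 125/8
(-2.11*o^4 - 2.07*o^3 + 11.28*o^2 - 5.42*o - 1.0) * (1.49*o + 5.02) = -3.1439*o^5 - 13.6765*o^4 + 6.4158*o^3 + 48.5498*o^2 - 28.6984*o - 5.02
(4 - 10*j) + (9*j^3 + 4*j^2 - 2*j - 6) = 9*j^3 + 4*j^2 - 12*j - 2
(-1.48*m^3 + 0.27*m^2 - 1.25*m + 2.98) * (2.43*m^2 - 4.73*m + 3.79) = -3.5964*m^5 + 7.6565*m^4 - 9.9238*m^3 + 14.1772*m^2 - 18.8329*m + 11.2942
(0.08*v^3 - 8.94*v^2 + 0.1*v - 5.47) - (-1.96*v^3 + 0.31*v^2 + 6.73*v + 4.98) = 2.04*v^3 - 9.25*v^2 - 6.63*v - 10.45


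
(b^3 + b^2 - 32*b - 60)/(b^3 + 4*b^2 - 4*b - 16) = (b^2 - b - 30)/(b^2 + 2*b - 8)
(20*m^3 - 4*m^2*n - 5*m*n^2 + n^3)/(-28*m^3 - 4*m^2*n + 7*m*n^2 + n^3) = (-5*m + n)/(7*m + n)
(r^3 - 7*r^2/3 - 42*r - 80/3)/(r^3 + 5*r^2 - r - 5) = (3*r^2 - 22*r - 16)/(3*(r^2 - 1))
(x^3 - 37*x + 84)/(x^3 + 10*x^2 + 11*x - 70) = (x^2 - 7*x + 12)/(x^2 + 3*x - 10)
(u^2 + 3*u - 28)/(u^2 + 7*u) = (u - 4)/u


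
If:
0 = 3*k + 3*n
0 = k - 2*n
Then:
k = 0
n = 0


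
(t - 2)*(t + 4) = t^2 + 2*t - 8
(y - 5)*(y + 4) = y^2 - y - 20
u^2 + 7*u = u*(u + 7)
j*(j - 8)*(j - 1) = j^3 - 9*j^2 + 8*j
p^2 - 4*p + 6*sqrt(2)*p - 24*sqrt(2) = (p - 4)*(p + 6*sqrt(2))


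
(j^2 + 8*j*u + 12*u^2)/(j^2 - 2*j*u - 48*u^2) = (-j - 2*u)/(-j + 8*u)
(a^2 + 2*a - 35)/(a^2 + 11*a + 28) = (a - 5)/(a + 4)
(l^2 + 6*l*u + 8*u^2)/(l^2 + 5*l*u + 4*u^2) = (l + 2*u)/(l + u)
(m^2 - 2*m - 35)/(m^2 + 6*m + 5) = (m - 7)/(m + 1)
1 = 1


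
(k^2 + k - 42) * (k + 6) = k^3 + 7*k^2 - 36*k - 252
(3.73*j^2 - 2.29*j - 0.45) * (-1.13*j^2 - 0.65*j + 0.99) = -4.2149*j^4 + 0.1632*j^3 + 5.6897*j^2 - 1.9746*j - 0.4455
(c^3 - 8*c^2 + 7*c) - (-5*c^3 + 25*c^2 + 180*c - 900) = 6*c^3 - 33*c^2 - 173*c + 900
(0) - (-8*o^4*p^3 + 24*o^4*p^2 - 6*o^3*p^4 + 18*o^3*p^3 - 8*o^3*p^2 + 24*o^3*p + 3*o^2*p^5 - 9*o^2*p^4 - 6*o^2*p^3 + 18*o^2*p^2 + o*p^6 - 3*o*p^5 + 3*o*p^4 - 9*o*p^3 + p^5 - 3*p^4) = 8*o^4*p^3 - 24*o^4*p^2 + 6*o^3*p^4 - 18*o^3*p^3 + 8*o^3*p^2 - 24*o^3*p - 3*o^2*p^5 + 9*o^2*p^4 + 6*o^2*p^3 - 18*o^2*p^2 - o*p^6 + 3*o*p^5 - 3*o*p^4 + 9*o*p^3 - p^5 + 3*p^4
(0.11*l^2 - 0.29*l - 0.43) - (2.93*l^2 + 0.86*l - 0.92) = -2.82*l^2 - 1.15*l + 0.49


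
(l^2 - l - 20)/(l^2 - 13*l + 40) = (l + 4)/(l - 8)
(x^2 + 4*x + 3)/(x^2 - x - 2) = (x + 3)/(x - 2)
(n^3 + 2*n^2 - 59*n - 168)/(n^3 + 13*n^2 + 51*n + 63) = (n - 8)/(n + 3)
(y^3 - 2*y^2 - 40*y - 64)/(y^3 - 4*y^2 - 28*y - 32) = (y + 4)/(y + 2)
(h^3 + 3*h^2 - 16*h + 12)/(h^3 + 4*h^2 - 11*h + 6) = (h - 2)/(h - 1)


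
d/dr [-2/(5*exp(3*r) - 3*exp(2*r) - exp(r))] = 2*(15*exp(2*r) - 6*exp(r) - 1)*exp(-r)/(-5*exp(2*r) + 3*exp(r) + 1)^2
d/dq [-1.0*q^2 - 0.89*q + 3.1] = -2.0*q - 0.89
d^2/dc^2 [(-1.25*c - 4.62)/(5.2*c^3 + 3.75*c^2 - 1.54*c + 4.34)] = (-202.8*c^5 - 1645.3476*c^4 - 1496.61625*c^3 + 170.68926*c^2 + 907.73046*c + 111.758416)/(140.608*c^9 + 304.2*c^8 + 94.4502*c^7 + 224.615175*c^6 + 479.80821*c^5 + 1.24593000000002*c^4 + 139.802096*c^3 + 242.778732*c^2 - 87.020472*c + 81.746504)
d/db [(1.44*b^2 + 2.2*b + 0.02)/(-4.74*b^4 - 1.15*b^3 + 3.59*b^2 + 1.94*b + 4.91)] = (13.6512*b^5 + 32.94*b^4 + 5.4392*b^3 - 5.0354*b^2 + 13.9972*b + 10.7632)/(22.4676*b^8 + 10.902*b^7 - 32.7107*b^6 - 26.6482*b^5 - 38.1207*b^4 + 2.6362*b^3 + 39.0174*b^2 + 19.0508*b + 24.1081)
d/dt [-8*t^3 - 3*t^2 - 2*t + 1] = -24*t^2 - 6*t - 2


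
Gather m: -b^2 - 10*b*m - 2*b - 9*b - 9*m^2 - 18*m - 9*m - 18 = -b^2 - 11*b - 9*m^2 + m*(-10*b - 27) - 18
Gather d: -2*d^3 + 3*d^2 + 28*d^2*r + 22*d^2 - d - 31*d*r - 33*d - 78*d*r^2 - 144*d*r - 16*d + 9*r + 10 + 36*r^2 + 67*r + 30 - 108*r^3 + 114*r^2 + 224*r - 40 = -2*d^3 + d^2*(28*r + 25) + d*(-78*r^2 - 175*r - 50) - 108*r^3 + 150*r^2 + 300*r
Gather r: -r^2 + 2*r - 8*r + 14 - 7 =-r^2 - 6*r + 7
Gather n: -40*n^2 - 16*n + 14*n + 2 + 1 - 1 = -40*n^2 - 2*n + 2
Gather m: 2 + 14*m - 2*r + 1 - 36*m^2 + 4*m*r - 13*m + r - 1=-36*m^2 + m*(4*r + 1) - r + 2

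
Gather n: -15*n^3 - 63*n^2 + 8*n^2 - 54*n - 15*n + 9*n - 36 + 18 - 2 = -15*n^3 - 55*n^2 - 60*n - 20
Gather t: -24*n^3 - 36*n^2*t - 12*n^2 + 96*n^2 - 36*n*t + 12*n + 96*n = -24*n^3 + 84*n^2 + 108*n + t*(-36*n^2 - 36*n)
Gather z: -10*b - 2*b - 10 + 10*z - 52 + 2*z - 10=-12*b + 12*z - 72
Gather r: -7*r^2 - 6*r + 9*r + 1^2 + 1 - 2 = -7*r^2 + 3*r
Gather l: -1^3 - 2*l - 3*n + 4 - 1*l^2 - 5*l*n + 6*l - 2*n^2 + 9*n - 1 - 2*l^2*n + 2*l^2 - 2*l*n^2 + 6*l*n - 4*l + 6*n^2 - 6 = l^2*(1 - 2*n) + l*(-2*n^2 + n) + 4*n^2 + 6*n - 4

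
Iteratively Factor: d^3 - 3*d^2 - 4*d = (d + 1)*(d^2 - 4*d) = (d - 4)*(d + 1)*(d)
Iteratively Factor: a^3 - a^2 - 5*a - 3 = (a + 1)*(a^2 - 2*a - 3) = (a - 3)*(a + 1)*(a + 1)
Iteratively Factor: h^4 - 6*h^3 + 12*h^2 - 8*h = (h)*(h^3 - 6*h^2 + 12*h - 8) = h*(h - 2)*(h^2 - 4*h + 4) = h*(h - 2)^2*(h - 2)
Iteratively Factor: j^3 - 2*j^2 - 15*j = (j + 3)*(j^2 - 5*j) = (j - 5)*(j + 3)*(j)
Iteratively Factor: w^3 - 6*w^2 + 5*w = (w)*(w^2 - 6*w + 5) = w*(w - 5)*(w - 1)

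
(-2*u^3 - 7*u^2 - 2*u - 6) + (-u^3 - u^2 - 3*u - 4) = -3*u^3 - 8*u^2 - 5*u - 10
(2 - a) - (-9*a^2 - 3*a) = 9*a^2 + 2*a + 2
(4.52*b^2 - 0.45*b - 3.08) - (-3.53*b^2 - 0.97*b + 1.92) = 8.05*b^2 + 0.52*b - 5.0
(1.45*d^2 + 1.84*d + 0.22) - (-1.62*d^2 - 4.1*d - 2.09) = 3.07*d^2 + 5.94*d + 2.31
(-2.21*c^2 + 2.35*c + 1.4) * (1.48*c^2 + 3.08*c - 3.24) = -3.2708*c^4 - 3.3288*c^3 + 16.4704*c^2 - 3.302*c - 4.536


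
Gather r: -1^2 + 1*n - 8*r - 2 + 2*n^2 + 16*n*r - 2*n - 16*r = 2*n^2 - n + r*(16*n - 24) - 3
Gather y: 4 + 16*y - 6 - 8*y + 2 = 8*y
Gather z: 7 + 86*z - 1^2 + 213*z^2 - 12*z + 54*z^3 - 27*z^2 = 54*z^3 + 186*z^2 + 74*z + 6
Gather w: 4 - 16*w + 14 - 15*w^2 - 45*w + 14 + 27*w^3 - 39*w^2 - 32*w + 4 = 27*w^3 - 54*w^2 - 93*w + 36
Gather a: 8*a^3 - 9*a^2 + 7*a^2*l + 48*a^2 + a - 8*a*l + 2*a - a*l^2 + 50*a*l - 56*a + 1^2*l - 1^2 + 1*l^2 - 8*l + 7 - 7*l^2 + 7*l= 8*a^3 + a^2*(7*l + 39) + a*(-l^2 + 42*l - 53) - 6*l^2 + 6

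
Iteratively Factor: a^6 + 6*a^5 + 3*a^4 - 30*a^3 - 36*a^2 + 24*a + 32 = (a + 2)*(a^5 + 4*a^4 - 5*a^3 - 20*a^2 + 4*a + 16) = (a + 2)^2*(a^4 + 2*a^3 - 9*a^2 - 2*a + 8) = (a + 2)^2*(a + 4)*(a^3 - 2*a^2 - a + 2) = (a + 1)*(a + 2)^2*(a + 4)*(a^2 - 3*a + 2) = (a - 1)*(a + 1)*(a + 2)^2*(a + 4)*(a - 2)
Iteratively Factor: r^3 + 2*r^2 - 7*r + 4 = (r + 4)*(r^2 - 2*r + 1) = (r - 1)*(r + 4)*(r - 1)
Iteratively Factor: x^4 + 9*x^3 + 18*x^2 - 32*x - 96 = (x + 4)*(x^3 + 5*x^2 - 2*x - 24) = (x + 3)*(x + 4)*(x^2 + 2*x - 8) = (x + 3)*(x + 4)^2*(x - 2)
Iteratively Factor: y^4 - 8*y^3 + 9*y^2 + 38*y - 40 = (y - 4)*(y^3 - 4*y^2 - 7*y + 10) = (y - 4)*(y + 2)*(y^2 - 6*y + 5) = (y - 4)*(y - 1)*(y + 2)*(y - 5)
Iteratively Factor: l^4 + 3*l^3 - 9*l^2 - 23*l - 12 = (l - 3)*(l^3 + 6*l^2 + 9*l + 4) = (l - 3)*(l + 1)*(l^2 + 5*l + 4) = (l - 3)*(l + 1)^2*(l + 4)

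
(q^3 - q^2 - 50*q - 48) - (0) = q^3 - q^2 - 50*q - 48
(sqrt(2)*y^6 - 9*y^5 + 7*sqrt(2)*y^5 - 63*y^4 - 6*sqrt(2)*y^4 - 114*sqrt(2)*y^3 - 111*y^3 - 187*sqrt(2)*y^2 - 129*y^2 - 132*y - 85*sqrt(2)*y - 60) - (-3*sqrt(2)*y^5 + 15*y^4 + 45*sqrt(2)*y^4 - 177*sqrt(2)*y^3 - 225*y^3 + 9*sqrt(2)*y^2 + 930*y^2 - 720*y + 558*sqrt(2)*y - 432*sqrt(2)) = sqrt(2)*y^6 - 9*y^5 + 10*sqrt(2)*y^5 - 78*y^4 - 51*sqrt(2)*y^4 + 63*sqrt(2)*y^3 + 114*y^3 - 1059*y^2 - 196*sqrt(2)*y^2 - 643*sqrt(2)*y + 588*y - 60 + 432*sqrt(2)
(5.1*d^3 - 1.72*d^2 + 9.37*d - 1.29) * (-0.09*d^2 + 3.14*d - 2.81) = -0.459*d^5 + 16.1688*d^4 - 20.5751*d^3 + 34.3711*d^2 - 30.3803*d + 3.6249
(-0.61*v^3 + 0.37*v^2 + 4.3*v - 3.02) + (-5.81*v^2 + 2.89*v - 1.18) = -0.61*v^3 - 5.44*v^2 + 7.19*v - 4.2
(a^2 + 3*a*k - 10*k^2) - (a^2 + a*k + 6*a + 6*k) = 2*a*k - 6*a - 10*k^2 - 6*k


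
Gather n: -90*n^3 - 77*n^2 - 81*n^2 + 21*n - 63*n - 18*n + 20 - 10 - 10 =-90*n^3 - 158*n^2 - 60*n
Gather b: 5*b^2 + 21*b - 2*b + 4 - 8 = 5*b^2 + 19*b - 4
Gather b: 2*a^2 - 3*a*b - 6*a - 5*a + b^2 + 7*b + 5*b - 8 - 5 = 2*a^2 - 11*a + b^2 + b*(12 - 3*a) - 13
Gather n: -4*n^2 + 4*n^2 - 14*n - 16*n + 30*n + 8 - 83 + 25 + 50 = 0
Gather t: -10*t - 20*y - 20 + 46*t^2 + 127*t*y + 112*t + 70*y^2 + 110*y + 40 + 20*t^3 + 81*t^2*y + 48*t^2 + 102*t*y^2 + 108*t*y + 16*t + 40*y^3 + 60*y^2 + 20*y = 20*t^3 + t^2*(81*y + 94) + t*(102*y^2 + 235*y + 118) + 40*y^3 + 130*y^2 + 110*y + 20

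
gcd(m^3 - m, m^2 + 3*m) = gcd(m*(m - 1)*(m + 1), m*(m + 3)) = m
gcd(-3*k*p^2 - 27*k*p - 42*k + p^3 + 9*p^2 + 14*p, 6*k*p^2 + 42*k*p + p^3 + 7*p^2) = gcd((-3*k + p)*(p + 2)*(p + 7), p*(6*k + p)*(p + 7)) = p + 7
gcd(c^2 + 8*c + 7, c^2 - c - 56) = c + 7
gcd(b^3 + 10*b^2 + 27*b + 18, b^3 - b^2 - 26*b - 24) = b + 1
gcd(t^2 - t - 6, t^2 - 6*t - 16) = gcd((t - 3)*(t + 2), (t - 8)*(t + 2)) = t + 2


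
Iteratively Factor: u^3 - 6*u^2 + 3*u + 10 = (u - 2)*(u^2 - 4*u - 5) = (u - 2)*(u + 1)*(u - 5)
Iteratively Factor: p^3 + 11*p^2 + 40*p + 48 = (p + 3)*(p^2 + 8*p + 16) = (p + 3)*(p + 4)*(p + 4)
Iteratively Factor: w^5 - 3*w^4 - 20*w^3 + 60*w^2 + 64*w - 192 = (w - 3)*(w^4 - 20*w^2 + 64) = (w - 3)*(w + 4)*(w^3 - 4*w^2 - 4*w + 16) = (w - 3)*(w - 2)*(w + 4)*(w^2 - 2*w - 8) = (w - 4)*(w - 3)*(w - 2)*(w + 4)*(w + 2)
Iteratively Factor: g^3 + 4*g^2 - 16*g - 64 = (g + 4)*(g^2 - 16) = (g - 4)*(g + 4)*(g + 4)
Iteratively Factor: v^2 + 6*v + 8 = (v + 2)*(v + 4)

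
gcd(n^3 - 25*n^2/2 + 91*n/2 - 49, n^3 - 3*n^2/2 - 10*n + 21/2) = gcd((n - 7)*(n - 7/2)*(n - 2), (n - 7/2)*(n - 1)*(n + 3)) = n - 7/2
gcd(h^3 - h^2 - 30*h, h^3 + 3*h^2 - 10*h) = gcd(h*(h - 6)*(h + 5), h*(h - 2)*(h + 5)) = h^2 + 5*h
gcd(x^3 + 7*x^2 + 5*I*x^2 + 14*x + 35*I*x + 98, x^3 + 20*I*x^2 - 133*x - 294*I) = x + 7*I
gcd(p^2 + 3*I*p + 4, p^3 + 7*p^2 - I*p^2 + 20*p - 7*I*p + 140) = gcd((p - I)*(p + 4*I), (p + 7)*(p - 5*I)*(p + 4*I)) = p + 4*I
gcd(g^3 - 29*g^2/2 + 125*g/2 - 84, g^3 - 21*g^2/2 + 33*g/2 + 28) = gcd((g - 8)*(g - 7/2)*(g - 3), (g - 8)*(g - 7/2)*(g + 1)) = g^2 - 23*g/2 + 28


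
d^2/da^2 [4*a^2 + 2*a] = 8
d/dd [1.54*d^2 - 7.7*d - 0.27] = 3.08*d - 7.7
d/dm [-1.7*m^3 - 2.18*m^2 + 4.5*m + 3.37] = -5.1*m^2 - 4.36*m + 4.5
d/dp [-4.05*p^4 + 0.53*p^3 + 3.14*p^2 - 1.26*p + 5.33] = -16.2*p^3 + 1.59*p^2 + 6.28*p - 1.26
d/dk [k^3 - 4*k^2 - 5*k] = 3*k^2 - 8*k - 5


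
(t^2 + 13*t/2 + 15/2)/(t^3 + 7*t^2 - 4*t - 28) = (2*t^2 + 13*t + 15)/(2*(t^3 + 7*t^2 - 4*t - 28))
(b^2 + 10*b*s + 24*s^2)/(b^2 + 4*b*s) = (b + 6*s)/b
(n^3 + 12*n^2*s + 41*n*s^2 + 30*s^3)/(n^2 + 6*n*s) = n + 6*s + 5*s^2/n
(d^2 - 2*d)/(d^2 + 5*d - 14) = d/(d + 7)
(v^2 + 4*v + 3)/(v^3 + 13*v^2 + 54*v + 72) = (v + 1)/(v^2 + 10*v + 24)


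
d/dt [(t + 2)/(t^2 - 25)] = (t^2 - 2*t*(t + 2) - 25)/(t^2 - 25)^2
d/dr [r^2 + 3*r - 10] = 2*r + 3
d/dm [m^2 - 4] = 2*m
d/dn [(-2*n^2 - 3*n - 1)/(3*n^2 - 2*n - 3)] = (13*n^2 + 18*n + 7)/(9*n^4 - 12*n^3 - 14*n^2 + 12*n + 9)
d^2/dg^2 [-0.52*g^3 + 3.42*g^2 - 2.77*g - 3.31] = 6.84 - 3.12*g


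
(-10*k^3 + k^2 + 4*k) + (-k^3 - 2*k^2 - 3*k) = -11*k^3 - k^2 + k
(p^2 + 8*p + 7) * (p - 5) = p^3 + 3*p^2 - 33*p - 35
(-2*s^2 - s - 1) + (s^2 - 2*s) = -s^2 - 3*s - 1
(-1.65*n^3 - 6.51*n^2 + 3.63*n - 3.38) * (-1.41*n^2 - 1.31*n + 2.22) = 2.3265*n^5 + 11.3406*n^4 - 0.2532*n^3 - 14.4417*n^2 + 12.4864*n - 7.5036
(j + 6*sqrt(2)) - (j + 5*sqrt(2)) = sqrt(2)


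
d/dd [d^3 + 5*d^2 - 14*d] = 3*d^2 + 10*d - 14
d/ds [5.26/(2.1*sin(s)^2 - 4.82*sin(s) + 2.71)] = (25.3532 - 22.092*sin(s))*cos(s)/(2.1*sin(s)^2 - 4.82*sin(s) + 2.71)^2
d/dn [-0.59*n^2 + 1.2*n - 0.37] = 1.2 - 1.18*n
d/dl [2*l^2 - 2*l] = 4*l - 2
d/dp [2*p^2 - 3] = 4*p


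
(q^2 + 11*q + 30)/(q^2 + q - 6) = (q^2 + 11*q + 30)/(q^2 + q - 6)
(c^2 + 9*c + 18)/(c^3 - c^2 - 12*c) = (c + 6)/(c*(c - 4))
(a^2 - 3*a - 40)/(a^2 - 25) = (a - 8)/(a - 5)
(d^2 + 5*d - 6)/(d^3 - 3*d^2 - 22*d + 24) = (d + 6)/(d^2 - 2*d - 24)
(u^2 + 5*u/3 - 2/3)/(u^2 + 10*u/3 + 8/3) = (3*u - 1)/(3*u + 4)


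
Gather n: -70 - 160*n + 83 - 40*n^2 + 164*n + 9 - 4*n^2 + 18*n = -44*n^2 + 22*n + 22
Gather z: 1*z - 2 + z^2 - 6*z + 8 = z^2 - 5*z + 6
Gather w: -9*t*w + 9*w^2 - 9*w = 9*w^2 + w*(-9*t - 9)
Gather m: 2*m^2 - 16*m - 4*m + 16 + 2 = 2*m^2 - 20*m + 18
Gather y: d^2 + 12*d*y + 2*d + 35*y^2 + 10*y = d^2 + 2*d + 35*y^2 + y*(12*d + 10)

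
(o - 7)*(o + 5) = o^2 - 2*o - 35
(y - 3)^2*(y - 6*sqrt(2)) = y^3 - 6*sqrt(2)*y^2 - 6*y^2 + 9*y + 36*sqrt(2)*y - 54*sqrt(2)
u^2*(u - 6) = u^3 - 6*u^2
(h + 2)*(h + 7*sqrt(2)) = h^2 + 2*h + 7*sqrt(2)*h + 14*sqrt(2)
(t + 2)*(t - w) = t^2 - t*w + 2*t - 2*w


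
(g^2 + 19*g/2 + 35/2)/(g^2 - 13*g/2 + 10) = (2*g^2 + 19*g + 35)/(2*g^2 - 13*g + 20)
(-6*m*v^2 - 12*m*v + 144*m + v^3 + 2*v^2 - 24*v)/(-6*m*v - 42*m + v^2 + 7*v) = (v^2 + 2*v - 24)/(v + 7)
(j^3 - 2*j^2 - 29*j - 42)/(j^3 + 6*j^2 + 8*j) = (j^2 - 4*j - 21)/(j*(j + 4))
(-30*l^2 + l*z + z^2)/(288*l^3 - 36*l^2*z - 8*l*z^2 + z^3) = (-5*l + z)/(48*l^2 - 14*l*z + z^2)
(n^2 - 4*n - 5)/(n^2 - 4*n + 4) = (n^2 - 4*n - 5)/(n^2 - 4*n + 4)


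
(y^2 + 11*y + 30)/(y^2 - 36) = (y + 5)/(y - 6)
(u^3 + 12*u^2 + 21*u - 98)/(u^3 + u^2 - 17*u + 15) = (u^3 + 12*u^2 + 21*u - 98)/(u^3 + u^2 - 17*u + 15)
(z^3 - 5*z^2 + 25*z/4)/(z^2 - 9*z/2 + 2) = z*(4*z^2 - 20*z + 25)/(2*(2*z^2 - 9*z + 4))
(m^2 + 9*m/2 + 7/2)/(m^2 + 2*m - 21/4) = 2*(m + 1)/(2*m - 3)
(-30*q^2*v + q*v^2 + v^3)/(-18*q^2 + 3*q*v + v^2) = v*(5*q - v)/(3*q - v)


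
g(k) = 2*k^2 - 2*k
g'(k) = 4*k - 2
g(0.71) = -0.41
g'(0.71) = 0.84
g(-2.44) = 16.79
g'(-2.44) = -11.76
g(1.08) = 0.17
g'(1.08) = 2.32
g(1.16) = 0.37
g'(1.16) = 2.64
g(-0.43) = 1.23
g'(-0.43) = -3.72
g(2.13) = 4.81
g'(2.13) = 6.52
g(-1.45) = 7.10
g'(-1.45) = -7.80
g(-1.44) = 7.03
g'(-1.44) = -7.76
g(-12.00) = 312.00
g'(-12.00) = -50.00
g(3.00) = 12.00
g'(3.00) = 10.00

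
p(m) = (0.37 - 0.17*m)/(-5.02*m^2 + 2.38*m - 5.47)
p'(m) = (0.37 - 0.17*m)*(10.04*m - 2.38)/(-5.02*m^2 + 2.38*m - 5.47)^2 - 0.17/(-5.02*m^2 + 2.38*m - 5.47) = (-0.8534*m^2 + 3.7148*m + 0.0493000000000001)/(25.2004*m^4 - 23.8952*m^3 + 60.5832*m^2 - 26.0372*m + 29.9209)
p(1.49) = -0.01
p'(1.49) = 0.02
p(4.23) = 0.00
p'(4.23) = 0.00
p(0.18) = -0.07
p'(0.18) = 0.03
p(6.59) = 0.00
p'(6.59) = -0.00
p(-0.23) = -0.07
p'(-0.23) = -0.02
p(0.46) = -0.05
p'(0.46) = 0.05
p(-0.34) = -0.06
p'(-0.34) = -0.03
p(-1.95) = -0.02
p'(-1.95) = -0.01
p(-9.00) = -0.00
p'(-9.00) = -0.00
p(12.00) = 0.00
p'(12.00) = -0.00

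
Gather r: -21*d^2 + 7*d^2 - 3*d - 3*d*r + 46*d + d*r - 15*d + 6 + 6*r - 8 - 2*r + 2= -14*d^2 + 28*d + r*(4 - 2*d)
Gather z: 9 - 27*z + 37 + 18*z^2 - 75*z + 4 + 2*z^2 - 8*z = 20*z^2 - 110*z + 50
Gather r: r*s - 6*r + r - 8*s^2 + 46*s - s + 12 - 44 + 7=r*(s - 5) - 8*s^2 + 45*s - 25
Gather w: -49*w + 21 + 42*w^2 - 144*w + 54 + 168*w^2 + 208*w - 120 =210*w^2 + 15*w - 45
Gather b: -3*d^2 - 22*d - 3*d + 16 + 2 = -3*d^2 - 25*d + 18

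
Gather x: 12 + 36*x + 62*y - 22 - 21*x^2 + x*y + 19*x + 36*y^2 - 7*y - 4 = -21*x^2 + x*(y + 55) + 36*y^2 + 55*y - 14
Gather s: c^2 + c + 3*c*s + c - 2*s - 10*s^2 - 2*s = c^2 + 2*c - 10*s^2 + s*(3*c - 4)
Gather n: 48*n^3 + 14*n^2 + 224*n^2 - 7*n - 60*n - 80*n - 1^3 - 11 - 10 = 48*n^3 + 238*n^2 - 147*n - 22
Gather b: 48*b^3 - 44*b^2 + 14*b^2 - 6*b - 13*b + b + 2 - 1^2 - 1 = 48*b^3 - 30*b^2 - 18*b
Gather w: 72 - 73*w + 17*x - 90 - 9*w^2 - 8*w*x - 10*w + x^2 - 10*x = -9*w^2 + w*(-8*x - 83) + x^2 + 7*x - 18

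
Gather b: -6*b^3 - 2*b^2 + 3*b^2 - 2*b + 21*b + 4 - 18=-6*b^3 + b^2 + 19*b - 14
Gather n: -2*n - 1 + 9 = 8 - 2*n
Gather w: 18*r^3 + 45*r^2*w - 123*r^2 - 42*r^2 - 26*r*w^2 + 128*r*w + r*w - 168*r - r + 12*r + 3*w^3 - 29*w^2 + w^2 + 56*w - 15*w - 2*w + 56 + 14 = 18*r^3 - 165*r^2 - 157*r + 3*w^3 + w^2*(-26*r - 28) + w*(45*r^2 + 129*r + 39) + 70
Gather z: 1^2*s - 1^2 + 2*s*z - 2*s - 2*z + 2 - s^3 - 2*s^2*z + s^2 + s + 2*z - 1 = -s^3 + s^2 + z*(-2*s^2 + 2*s)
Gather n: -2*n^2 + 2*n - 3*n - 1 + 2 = -2*n^2 - n + 1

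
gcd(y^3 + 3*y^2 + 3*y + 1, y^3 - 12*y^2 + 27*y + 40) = y + 1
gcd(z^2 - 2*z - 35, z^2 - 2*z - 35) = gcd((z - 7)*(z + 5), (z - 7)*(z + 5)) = z^2 - 2*z - 35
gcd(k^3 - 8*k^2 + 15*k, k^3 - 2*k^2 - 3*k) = k^2 - 3*k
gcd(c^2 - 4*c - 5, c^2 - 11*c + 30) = c - 5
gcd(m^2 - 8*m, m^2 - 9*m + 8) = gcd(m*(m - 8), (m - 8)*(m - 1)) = m - 8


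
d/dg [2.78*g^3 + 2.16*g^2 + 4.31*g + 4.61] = 8.34*g^2 + 4.32*g + 4.31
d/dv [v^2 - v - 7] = 2*v - 1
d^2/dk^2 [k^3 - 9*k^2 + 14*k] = 6*k - 18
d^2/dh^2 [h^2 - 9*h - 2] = 2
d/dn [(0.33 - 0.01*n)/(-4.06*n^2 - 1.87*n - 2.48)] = (-0.0406*n^2 + 2.6796*n + 0.6419)/(16.4836*n^4 + 15.1844*n^3 + 23.6345*n^2 + 9.2752*n + 6.1504)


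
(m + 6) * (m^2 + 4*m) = m^3 + 10*m^2 + 24*m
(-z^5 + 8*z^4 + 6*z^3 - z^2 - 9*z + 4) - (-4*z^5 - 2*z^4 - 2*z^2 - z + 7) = 3*z^5 + 10*z^4 + 6*z^3 + z^2 - 8*z - 3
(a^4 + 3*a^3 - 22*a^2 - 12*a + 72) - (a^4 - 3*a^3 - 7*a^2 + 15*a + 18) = 6*a^3 - 15*a^2 - 27*a + 54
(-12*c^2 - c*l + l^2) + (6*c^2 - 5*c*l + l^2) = -6*c^2 - 6*c*l + 2*l^2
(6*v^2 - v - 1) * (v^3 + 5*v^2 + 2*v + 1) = 6*v^5 + 29*v^4 + 6*v^3 - v^2 - 3*v - 1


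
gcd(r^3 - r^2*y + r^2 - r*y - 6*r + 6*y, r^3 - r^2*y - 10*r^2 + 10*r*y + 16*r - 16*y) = -r^2 + r*y + 2*r - 2*y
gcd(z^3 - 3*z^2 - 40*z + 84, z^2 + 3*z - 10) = z - 2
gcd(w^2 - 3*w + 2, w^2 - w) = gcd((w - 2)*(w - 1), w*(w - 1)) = w - 1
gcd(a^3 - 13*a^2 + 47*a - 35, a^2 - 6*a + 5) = a^2 - 6*a + 5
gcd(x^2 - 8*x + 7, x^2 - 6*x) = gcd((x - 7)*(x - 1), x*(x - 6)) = 1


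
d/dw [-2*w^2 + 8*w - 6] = 8 - 4*w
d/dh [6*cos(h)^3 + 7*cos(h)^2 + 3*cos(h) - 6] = (18*sin(h)^2 - 14*cos(h) - 21)*sin(h)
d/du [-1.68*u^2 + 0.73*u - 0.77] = 0.73 - 3.36*u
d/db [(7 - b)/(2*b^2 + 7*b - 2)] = (-2*b^2 - 7*b + (b - 7)*(4*b + 7) + 2)/(2*b^2 + 7*b - 2)^2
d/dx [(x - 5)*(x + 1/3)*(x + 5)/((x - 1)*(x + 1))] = (x^4 + 22*x^2 + 16*x + 25)/(x^4 - 2*x^2 + 1)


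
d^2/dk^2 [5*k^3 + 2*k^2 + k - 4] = 30*k + 4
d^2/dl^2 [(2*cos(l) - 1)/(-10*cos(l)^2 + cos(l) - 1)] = (-1800*sin(l)^4*cos(l) + 380*sin(l)^4 - 119*sin(l)^2 + 813*cos(l)/2 - 555*cos(3*l)/2 + 100*cos(5*l) - 239)/(10*sin(l)^2 + cos(l) - 11)^3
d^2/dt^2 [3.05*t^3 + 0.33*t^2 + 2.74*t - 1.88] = 18.3*t + 0.66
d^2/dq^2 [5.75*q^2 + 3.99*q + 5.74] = 11.5000000000000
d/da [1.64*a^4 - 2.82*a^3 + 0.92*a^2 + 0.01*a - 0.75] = 6.56*a^3 - 8.46*a^2 + 1.84*a + 0.01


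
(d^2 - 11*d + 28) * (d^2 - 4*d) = d^4 - 15*d^3 + 72*d^2 - 112*d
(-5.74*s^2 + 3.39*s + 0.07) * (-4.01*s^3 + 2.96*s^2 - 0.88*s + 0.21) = 23.0174*s^5 - 30.5843*s^4 + 14.8049*s^3 - 3.9814*s^2 + 0.6503*s + 0.0147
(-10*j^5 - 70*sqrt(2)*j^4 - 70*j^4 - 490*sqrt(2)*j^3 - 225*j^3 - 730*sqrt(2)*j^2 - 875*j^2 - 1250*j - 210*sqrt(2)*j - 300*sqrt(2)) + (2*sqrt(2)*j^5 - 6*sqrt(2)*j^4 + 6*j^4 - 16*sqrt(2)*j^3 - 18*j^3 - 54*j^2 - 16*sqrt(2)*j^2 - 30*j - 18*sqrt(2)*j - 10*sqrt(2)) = -10*j^5 + 2*sqrt(2)*j^5 - 76*sqrt(2)*j^4 - 64*j^4 - 506*sqrt(2)*j^3 - 243*j^3 - 746*sqrt(2)*j^2 - 929*j^2 - 1280*j - 228*sqrt(2)*j - 310*sqrt(2)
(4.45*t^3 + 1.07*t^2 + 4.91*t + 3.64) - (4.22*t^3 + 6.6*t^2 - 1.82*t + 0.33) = 0.23*t^3 - 5.53*t^2 + 6.73*t + 3.31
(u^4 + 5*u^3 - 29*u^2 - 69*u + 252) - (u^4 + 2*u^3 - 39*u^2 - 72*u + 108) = 3*u^3 + 10*u^2 + 3*u + 144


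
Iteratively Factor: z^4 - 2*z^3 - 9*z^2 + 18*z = (z - 2)*(z^3 - 9*z) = z*(z - 2)*(z^2 - 9) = z*(z - 2)*(z + 3)*(z - 3)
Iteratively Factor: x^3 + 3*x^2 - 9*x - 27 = (x + 3)*(x^2 - 9) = (x - 3)*(x + 3)*(x + 3)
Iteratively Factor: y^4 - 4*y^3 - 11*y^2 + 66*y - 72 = (y - 2)*(y^3 - 2*y^2 - 15*y + 36) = (y - 3)*(y - 2)*(y^2 + y - 12) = (y - 3)^2*(y - 2)*(y + 4)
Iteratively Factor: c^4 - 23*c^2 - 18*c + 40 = (c + 4)*(c^3 - 4*c^2 - 7*c + 10) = (c - 5)*(c + 4)*(c^2 + c - 2) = (c - 5)*(c - 1)*(c + 4)*(c + 2)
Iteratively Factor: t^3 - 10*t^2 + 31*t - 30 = (t - 2)*(t^2 - 8*t + 15) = (t - 3)*(t - 2)*(t - 5)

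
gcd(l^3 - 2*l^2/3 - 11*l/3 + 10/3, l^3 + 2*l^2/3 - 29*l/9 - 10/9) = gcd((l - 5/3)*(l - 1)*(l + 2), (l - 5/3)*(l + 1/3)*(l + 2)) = l^2 + l/3 - 10/3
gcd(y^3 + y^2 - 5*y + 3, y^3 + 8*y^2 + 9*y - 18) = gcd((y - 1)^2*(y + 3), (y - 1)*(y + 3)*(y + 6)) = y^2 + 2*y - 3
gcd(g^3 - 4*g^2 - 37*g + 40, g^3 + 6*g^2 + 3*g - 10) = g^2 + 4*g - 5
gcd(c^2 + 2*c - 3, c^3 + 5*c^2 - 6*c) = c - 1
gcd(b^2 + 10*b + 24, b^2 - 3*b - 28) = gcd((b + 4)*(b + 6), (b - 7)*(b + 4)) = b + 4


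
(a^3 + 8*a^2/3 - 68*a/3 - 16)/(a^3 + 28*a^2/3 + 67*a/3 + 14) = (3*a^2 - 10*a - 8)/(3*a^2 + 10*a + 7)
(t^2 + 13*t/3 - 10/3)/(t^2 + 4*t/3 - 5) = (3*t^2 + 13*t - 10)/(3*t^2 + 4*t - 15)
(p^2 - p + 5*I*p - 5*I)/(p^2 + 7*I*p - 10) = (p - 1)/(p + 2*I)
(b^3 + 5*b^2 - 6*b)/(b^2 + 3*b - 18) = b*(b - 1)/(b - 3)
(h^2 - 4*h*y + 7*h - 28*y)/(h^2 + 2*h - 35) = (h - 4*y)/(h - 5)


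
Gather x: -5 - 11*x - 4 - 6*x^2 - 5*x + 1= -6*x^2 - 16*x - 8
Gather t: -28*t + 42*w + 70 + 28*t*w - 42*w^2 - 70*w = t*(28*w - 28) - 42*w^2 - 28*w + 70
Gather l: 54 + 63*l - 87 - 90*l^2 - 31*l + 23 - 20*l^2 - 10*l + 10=-110*l^2 + 22*l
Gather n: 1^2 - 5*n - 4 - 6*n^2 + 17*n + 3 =-6*n^2 + 12*n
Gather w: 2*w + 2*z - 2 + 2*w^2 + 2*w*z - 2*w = 2*w^2 + 2*w*z + 2*z - 2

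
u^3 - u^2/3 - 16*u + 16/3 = (u - 4)*(u - 1/3)*(u + 4)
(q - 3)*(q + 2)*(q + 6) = q^3 + 5*q^2 - 12*q - 36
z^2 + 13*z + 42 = (z + 6)*(z + 7)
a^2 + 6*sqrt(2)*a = a*(a + 6*sqrt(2))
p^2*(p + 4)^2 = p^4 + 8*p^3 + 16*p^2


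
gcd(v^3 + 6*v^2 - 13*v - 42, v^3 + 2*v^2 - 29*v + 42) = v^2 + 4*v - 21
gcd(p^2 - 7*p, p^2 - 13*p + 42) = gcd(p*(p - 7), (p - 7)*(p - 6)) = p - 7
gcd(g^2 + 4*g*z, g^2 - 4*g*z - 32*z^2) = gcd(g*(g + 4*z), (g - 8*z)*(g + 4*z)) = g + 4*z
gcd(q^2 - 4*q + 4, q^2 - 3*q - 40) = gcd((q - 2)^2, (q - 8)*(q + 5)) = 1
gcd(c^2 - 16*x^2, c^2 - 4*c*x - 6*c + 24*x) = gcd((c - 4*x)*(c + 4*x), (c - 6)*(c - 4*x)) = -c + 4*x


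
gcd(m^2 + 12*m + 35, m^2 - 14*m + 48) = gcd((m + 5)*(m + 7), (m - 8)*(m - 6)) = 1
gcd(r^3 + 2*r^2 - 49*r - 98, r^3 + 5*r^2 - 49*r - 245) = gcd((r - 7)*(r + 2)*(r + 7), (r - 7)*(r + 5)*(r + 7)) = r^2 - 49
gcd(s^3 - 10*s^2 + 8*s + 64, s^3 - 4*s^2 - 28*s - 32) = s^2 - 6*s - 16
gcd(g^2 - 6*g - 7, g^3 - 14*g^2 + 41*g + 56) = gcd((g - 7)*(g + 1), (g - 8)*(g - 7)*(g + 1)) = g^2 - 6*g - 7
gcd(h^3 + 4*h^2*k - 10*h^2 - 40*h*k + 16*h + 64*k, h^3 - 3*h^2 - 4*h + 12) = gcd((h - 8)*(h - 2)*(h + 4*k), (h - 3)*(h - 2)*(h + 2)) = h - 2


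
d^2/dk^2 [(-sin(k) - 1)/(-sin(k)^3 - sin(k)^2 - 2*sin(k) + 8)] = 2*(-2*sin(k)^7 - 6*sin(k)^6 + sin(k)^5 - 46*sin(k)^4 - 56*sin(k)^3 + 31*sin(k)^2 + 14*sin(k) + 28)/(sin(k)^3 + sin(k)^2 + 2*sin(k) - 8)^3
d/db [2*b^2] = 4*b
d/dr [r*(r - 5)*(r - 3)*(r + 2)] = 4*r^3 - 18*r^2 - 2*r + 30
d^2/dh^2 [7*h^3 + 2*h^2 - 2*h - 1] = 42*h + 4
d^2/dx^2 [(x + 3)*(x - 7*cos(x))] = (7*x + 21)*cos(x) + 14*sin(x) + 2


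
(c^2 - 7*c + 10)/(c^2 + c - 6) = (c - 5)/(c + 3)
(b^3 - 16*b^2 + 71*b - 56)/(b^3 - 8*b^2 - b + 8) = (b - 7)/(b + 1)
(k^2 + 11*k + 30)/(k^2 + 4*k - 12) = (k + 5)/(k - 2)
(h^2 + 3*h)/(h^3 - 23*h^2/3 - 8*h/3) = 3*(h + 3)/(3*h^2 - 23*h - 8)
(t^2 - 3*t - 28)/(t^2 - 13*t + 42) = (t + 4)/(t - 6)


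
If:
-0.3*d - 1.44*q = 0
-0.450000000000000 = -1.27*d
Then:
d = 0.35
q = -0.07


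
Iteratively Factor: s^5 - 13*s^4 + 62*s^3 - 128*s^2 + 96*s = (s - 2)*(s^4 - 11*s^3 + 40*s^2 - 48*s) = (s - 4)*(s - 2)*(s^3 - 7*s^2 + 12*s) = (s - 4)*(s - 3)*(s - 2)*(s^2 - 4*s) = (s - 4)^2*(s - 3)*(s - 2)*(s)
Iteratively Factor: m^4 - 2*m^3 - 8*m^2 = (m)*(m^3 - 2*m^2 - 8*m) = m*(m - 4)*(m^2 + 2*m) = m*(m - 4)*(m + 2)*(m)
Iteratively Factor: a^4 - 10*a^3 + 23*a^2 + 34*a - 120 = (a + 2)*(a^3 - 12*a^2 + 47*a - 60) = (a - 3)*(a + 2)*(a^2 - 9*a + 20) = (a - 4)*(a - 3)*(a + 2)*(a - 5)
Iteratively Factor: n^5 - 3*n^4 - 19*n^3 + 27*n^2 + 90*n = (n)*(n^4 - 3*n^3 - 19*n^2 + 27*n + 90) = n*(n + 2)*(n^3 - 5*n^2 - 9*n + 45) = n*(n + 2)*(n + 3)*(n^2 - 8*n + 15) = n*(n - 5)*(n + 2)*(n + 3)*(n - 3)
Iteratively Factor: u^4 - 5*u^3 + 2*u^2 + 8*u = (u + 1)*(u^3 - 6*u^2 + 8*u) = (u - 2)*(u + 1)*(u^2 - 4*u) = u*(u - 2)*(u + 1)*(u - 4)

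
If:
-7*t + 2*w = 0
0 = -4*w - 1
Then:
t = -1/14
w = -1/4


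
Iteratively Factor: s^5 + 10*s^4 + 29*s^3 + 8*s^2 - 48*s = (s + 3)*(s^4 + 7*s^3 + 8*s^2 - 16*s) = (s + 3)*(s + 4)*(s^3 + 3*s^2 - 4*s) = (s - 1)*(s + 3)*(s + 4)*(s^2 + 4*s) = (s - 1)*(s + 3)*(s + 4)^2*(s)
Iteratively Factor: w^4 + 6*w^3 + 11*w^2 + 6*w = (w + 1)*(w^3 + 5*w^2 + 6*w) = w*(w + 1)*(w^2 + 5*w + 6) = w*(w + 1)*(w + 3)*(w + 2)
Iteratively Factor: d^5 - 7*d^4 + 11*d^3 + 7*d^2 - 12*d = (d)*(d^4 - 7*d^3 + 11*d^2 + 7*d - 12) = d*(d - 4)*(d^3 - 3*d^2 - d + 3) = d*(d - 4)*(d - 3)*(d^2 - 1) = d*(d - 4)*(d - 3)*(d + 1)*(d - 1)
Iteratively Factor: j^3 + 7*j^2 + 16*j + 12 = (j + 3)*(j^2 + 4*j + 4) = (j + 2)*(j + 3)*(j + 2)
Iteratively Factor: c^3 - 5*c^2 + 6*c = (c - 2)*(c^2 - 3*c) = c*(c - 2)*(c - 3)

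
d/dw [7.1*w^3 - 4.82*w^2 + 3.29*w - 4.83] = 21.3*w^2 - 9.64*w + 3.29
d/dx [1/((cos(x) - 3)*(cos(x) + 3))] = sin(2*x)/((cos(x) - 3)^2*(cos(x) + 3)^2)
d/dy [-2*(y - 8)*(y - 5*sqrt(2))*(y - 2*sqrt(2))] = -6*y^2 + 32*y + 28*sqrt(2)*y - 112*sqrt(2) - 40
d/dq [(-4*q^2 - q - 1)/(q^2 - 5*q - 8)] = 3*(7*q^2 + 22*q + 1)/(q^4 - 10*q^3 + 9*q^2 + 80*q + 64)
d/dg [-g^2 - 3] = -2*g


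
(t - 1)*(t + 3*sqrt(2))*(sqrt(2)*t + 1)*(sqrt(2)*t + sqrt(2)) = 2*t^4 + 7*sqrt(2)*t^3 + 4*t^2 - 7*sqrt(2)*t - 6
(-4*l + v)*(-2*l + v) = 8*l^2 - 6*l*v + v^2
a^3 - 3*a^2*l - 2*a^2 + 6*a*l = a*(a - 2)*(a - 3*l)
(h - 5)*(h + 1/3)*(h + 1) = h^3 - 11*h^2/3 - 19*h/3 - 5/3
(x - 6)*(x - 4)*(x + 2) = x^3 - 8*x^2 + 4*x + 48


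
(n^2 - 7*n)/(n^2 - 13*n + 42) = n/(n - 6)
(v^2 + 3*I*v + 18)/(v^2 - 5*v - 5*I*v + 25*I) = (v^2 + 3*I*v + 18)/(v^2 - 5*v - 5*I*v + 25*I)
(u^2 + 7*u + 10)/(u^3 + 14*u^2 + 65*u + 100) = (u + 2)/(u^2 + 9*u + 20)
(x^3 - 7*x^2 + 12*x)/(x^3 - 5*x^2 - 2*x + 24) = x/(x + 2)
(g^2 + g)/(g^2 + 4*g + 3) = g/(g + 3)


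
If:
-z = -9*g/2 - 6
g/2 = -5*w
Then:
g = 2*z/9 - 4/3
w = 2/15 - z/45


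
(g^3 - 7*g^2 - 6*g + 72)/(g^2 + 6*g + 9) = (g^2 - 10*g + 24)/(g + 3)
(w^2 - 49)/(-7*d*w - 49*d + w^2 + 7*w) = (w - 7)/(-7*d + w)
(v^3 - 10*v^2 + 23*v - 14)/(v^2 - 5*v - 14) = (v^2 - 3*v + 2)/(v + 2)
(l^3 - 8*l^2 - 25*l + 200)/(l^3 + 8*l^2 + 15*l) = (l^2 - 13*l + 40)/(l*(l + 3))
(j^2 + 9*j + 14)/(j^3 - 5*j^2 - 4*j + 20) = (j + 7)/(j^2 - 7*j + 10)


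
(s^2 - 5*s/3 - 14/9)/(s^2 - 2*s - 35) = (-9*s^2 + 15*s + 14)/(9*(-s^2 + 2*s + 35))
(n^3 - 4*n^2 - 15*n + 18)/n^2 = n - 4 - 15/n + 18/n^2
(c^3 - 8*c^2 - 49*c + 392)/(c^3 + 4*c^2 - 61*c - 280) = (c - 7)/(c + 5)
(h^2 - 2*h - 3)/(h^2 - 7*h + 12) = (h + 1)/(h - 4)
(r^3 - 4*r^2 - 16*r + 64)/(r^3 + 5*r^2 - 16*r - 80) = (r - 4)/(r + 5)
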